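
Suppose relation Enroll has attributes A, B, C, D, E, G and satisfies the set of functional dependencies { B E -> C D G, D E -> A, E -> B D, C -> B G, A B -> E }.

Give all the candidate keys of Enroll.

{E}, {A, B}, {A, C}

{E}⁺: E→BD adds B, D; BE→CDG adds C, G; DE→A adds A → {A, B, C, D, E, G}.
{A, B}⁺: AB→E adds E; BE→CDG adds C, D, G → {A, B, C, D, E, G}.
{A, C}⁺: C→BG adds B, G; AB→E adds E; BE→CDG adds D → {A, B, C, D, E, G}.
Any other superkey contains one of these as a subset, so there are no further candidate keys.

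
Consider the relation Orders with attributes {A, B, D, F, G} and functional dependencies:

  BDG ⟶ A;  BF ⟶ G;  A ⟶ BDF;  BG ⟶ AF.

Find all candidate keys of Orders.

{A}, {B, F}, {B, G}

{A}⁺: A→BDF adds B, D, F; BF→G adds G → {A, B, D, F, G}.
{B, F}⁺: BF→G adds G; BG→AF adds A; A→BDF adds D → {A, B, D, F, G}.
{B, G}⁺: BG→AF adds A, F; A→BDF adds D → {A, B, D, F, G}.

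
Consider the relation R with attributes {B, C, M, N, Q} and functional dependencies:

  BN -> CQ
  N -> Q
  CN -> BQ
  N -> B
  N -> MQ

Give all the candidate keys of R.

N

Attribute N never appears on the right-hand side of any dependency, so N must belong to every candidate key.
{N}⁺ = {B, C, M, N, Q}, which is all of the schema, so {N} is the only candidate key.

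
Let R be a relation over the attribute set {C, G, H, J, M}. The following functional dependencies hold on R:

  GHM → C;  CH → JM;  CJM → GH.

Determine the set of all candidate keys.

{C, H}, {C, J, M}, {G, H, M}

{C, H}⁺: CH→JM adds J, M; CJM→GH adds G → {C, G, H, J, M}. Minimal: {H}⁺ = {H}; {C}⁺ = {C} — none reach the full schema.
{C, J, M}⁺: CJM→GH adds G, H → {C, G, H, J, M}. Minimal: {J, M}⁺ = {J, M}; {C, M}⁺ = {C, M}; {C, J}⁺ = {C, J} — none reach the full schema.
{G, H, M}⁺: GHM→C adds C; CH→JM adds J → {C, G, H, J, M}. Minimal: {H, M}⁺ = {H, M}; {G, M}⁺ = {G, M}; {G, H}⁺ = {G, H} — none reach the full schema.
Any other superkey contains one of these as a subset, so there are no further candidate keys.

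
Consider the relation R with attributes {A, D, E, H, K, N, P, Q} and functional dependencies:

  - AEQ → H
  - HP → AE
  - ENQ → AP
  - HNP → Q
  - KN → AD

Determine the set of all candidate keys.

EKNQ, HKNP

{E, K, N, Q}⁺: ENQ→AP adds A, P; KN→AD adds D; AEQ→H adds H → {A, D, E, H, K, N, P, Q}.
{H, K, N, P}⁺: HP→AE adds A, E; HNP→Q adds Q; KN→AD adds D → {A, D, E, H, K, N, P, Q}.
Any other superkey contains one of these as a subset, so there are no further candidate keys.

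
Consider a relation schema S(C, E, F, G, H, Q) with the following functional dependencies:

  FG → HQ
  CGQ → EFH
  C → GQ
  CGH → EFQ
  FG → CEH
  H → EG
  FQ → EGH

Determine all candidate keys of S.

{C}⁺: C→GQ adds G, Q; CGQ→EFH adds E, F, H → {C, E, F, G, H, Q}.
{F, G}⁺: FG→HQ adds H, Q; FG→CEH adds C, E → {C, E, F, G, H, Q}.
{F, H}⁺: H→EG adds E, G; FG→HQ adds Q; FG→CEH adds C → {C, E, F, G, H, Q}.
{F, Q}⁺: FQ→EGH adds E, G, H; FG→CEH adds C → {C, E, F, G, H, Q}.
Any other superkey contains one of these as a subset, so there are no further candidate keys.

{C}, {F, G}, {F, H}, {F, Q}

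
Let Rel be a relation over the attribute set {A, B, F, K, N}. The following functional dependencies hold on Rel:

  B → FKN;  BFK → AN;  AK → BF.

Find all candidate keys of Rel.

{B}⁺: B→FKN adds F, K, N; BFK→AN adds A → {A, B, F, K, N}.
{A, K}⁺: AK→BF adds B, F; B→FKN adds N → {A, B, F, K, N}. Minimal: {K}⁺ = {K}; {A}⁺ = {A} — none reach the full schema.

{B}, {A, K}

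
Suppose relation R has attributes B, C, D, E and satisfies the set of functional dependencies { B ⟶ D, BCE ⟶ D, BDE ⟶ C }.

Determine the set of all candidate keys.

Attributes B, E never appear on any right-hand side, so every candidate key must contain {B, E}.
{B, E}⁺ = {B, C, D, E}, which is all of the schema, so {B, E} is the only candidate key.

(B, E)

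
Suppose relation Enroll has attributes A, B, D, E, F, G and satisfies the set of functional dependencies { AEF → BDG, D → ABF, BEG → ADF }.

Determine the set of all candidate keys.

{D, E}⁺: D→ABF adds A, B, F; AEF→BDG adds G → {A, B, D, E, F, G}. Minimal: {E}⁺ = {E}; {D}⁺ = {A, B, D, F} — none reach the full schema.
{A, E, F}⁺: AEF→BDG adds B, D, G → {A, B, D, E, F, G}. Minimal: {E, F}⁺ = {E, F}; {A, F}⁺ = {A, F}; {A, E}⁺ = {A, E} — none reach the full schema.
{B, E, G}⁺: BEG→ADF adds A, D, F → {A, B, D, E, F, G}. Minimal: {E, G}⁺ = {E, G}; {B, G}⁺ = {B, G}; {B, E}⁺ = {B, E} — none reach the full schema.
Any other superkey contains one of these as a subset, so there are no further candidate keys.

{D, E}, {A, E, F}, {B, E, G}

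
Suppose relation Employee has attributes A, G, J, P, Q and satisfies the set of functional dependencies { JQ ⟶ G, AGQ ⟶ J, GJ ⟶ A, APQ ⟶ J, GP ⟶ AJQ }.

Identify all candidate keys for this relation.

Attribute P never appears on the right-hand side of any dependency, so P must belong to every candidate key.
{P}⁺ = {P}, which is not all of the schema, so we must add further attributes.
{G, P}⁺: GP→AJQ adds A, J, Q → {A, G, J, P, Q}. Minimal: {P}⁺ = {P}; {G}⁺ = {G} — none reach the full schema.
{A, P, Q}⁺: APQ→J adds J; JQ→G adds G → {A, G, J, P, Q}. Minimal: {P, Q}⁺ = {P, Q}; {A, Q}⁺ = {A, Q}; {A, P}⁺ = {A, P} — none reach the full schema.
{J, P, Q}⁺: JQ→G adds G; GJ→A adds A → {A, G, J, P, Q}. Minimal: {P, Q}⁺ = {P, Q}; {J, Q}⁺ = {A, G, J, Q}; {J, P}⁺ = {J, P} — none reach the full schema.
Any other superkey contains one of these as a subset, so there are no further candidate keys.

(G, P); (A, P, Q); (J, P, Q)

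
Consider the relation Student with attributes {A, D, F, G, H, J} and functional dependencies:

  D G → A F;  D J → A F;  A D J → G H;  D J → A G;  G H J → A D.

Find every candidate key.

(D, J), (G, H, J)

{D, J}⁺: DJ→AF adds A, F; ADJ→GH adds G, H → {A, D, F, G, H, J}. Minimal: {J}⁺ = {J}; {D}⁺ = {D} — none reach the full schema.
{G, H, J}⁺: GHJ→AD adds A, D; DG→AF adds F → {A, D, F, G, H, J}. Minimal: {H, J}⁺ = {H, J}; {G, J}⁺ = {G, J}; {G, H}⁺ = {G, H} — none reach the full schema.
Any other superkey contains one of these as a subset, so there are no further candidate keys.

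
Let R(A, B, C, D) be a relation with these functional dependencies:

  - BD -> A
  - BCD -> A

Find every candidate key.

Attributes B, C, D never appear on any right-hand side, so every candidate key must contain {B, C, D}.
{B, C, D}⁺ = {A, B, C, D}, which is all of the schema, so {B, C, D} is the only candidate key.

{B, C, D}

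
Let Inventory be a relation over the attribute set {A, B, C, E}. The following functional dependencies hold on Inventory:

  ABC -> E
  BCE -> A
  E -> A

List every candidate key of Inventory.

Attributes B, C never appear on any right-hand side, so every candidate key must contain {B, C}.
{B, C}⁺ = {B, C}, which is not all of the schema, so we must add further attributes.
{A, B, C}⁺: ABC→E adds E → {A, B, C, E}. Minimal: {B, C}⁺ = {B, C}; {A, C}⁺ = {A, C}; {A, B}⁺ = {A, B} — none reach the full schema.
{B, C, E}⁺: BCE→A adds A → {A, B, C, E}. Minimal: {C, E}⁺ = {A, C, E}; {B, E}⁺ = {A, B, E}; {B, C}⁺ = {B, C} — none reach the full schema.

{A, B, C}, {B, C, E}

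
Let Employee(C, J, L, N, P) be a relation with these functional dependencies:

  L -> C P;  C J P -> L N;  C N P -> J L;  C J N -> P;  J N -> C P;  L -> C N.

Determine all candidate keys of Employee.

(L), (J, N), (C, J, P), (C, N, P)

{L}⁺: L→CP adds C, P; L→CN adds N; CNP→JL adds J → {C, J, L, N, P}.
{J, N}⁺: JN→CP adds C, P; CJP→LN adds L → {C, J, L, N, P}. Minimal: {N}⁺ = {N}; {J}⁺ = {J} — none reach the full schema.
{C, J, P}⁺: CJP→LN adds L, N → {C, J, L, N, P}. Minimal: {J, P}⁺ = {J, P}; {C, P}⁺ = {C, P}; {C, J}⁺ = {C, J} — none reach the full schema.
{C, N, P}⁺: CNP→JL adds J, L → {C, J, L, N, P}. Minimal: {N, P}⁺ = {N, P}; {C, P}⁺ = {C, P}; {C, N}⁺ = {C, N} — none reach the full schema.
Any other superkey contains one of these as a subset, so there are no further candidate keys.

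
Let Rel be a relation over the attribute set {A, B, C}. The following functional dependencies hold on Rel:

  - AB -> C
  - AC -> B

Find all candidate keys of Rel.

Attribute A never appears on the right-hand side of any dependency, so A must belong to every candidate key.
{A}⁺ = {A}, which is not all of the schema, so we must add further attributes.
{A, B}⁺: AB→C adds C → {A, B, C}.
{A, C}⁺: AC→B adds B → {A, B, C}.
Any other superkey contains one of these as a subset, so there are no further candidate keys.

(A, B), (A, C)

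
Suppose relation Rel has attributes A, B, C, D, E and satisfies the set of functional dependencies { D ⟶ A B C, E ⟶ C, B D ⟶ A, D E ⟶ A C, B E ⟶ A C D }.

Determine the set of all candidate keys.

Attribute E never appears on the right-hand side of any dependency, so E must belong to every candidate key.
{E}⁺ = {C, E}, which is not all of the schema, so we must add further attributes.
{B, E}⁺: E→C adds C; BE→ACD adds A, D → {A, B, C, D, E}. Minimal: {E}⁺ = {C, E}; {B}⁺ = {B} — none reach the full schema.
{D, E}⁺: D→ABC adds A, B, C → {A, B, C, D, E}. Minimal: {E}⁺ = {C, E}; {D}⁺ = {A, B, C, D} — none reach the full schema.
Any other superkey contains one of these as a subset, so there are no further candidate keys.

{B, E}; {D, E}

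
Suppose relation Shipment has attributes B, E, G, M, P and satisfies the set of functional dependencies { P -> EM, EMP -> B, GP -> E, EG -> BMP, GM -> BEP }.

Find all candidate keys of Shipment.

Attribute G never appears on the right-hand side of any dependency, so G must belong to every candidate key.
{G}⁺ = {G}, which is not all of the schema, so we must add further attributes.
{E, G}⁺: EG→BMP adds B, M, P → {B, E, G, M, P}.
{G, M}⁺: GM→BEP adds B, E, P → {B, E, G, M, P}.
{G, P}⁺: P→EM adds E, M; EMP→B adds B → {B, E, G, M, P}.
Any other superkey contains one of these as a subset, so there are no further candidate keys.

EG, GM, GP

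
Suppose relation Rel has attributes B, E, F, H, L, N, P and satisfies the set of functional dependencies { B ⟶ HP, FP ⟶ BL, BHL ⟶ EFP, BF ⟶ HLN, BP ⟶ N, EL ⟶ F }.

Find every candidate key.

{B, F}, {B, L}, {F, P}, {E, L, P}

{B, F}⁺: B→HP adds H, P; FP→BL adds L; BHL→EFP adds E; BF→HLN adds N → {B, E, F, H, L, N, P}.
{B, L}⁺: B→HP adds H, P; BHL→EFP adds E, F; BF→HLN adds N → {B, E, F, H, L, N, P}.
{F, P}⁺: FP→BL adds B, L; BF→HLN adds H, N; BHL→EFP adds E → {B, E, F, H, L, N, P}.
{E, L, P}⁺: EL→F adds F; FP→BL adds B; BF→HLN adds H, N → {B, E, F, H, L, N, P}.
Any other superkey contains one of these as a subset, so there are no further candidate keys.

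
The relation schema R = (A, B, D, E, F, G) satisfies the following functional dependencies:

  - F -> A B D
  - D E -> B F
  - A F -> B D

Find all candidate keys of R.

{D, E, G}, {E, F, G}

Attributes E, G never appear on any right-hand side, so every candidate key must contain {E, G}.
{E, G}⁺ = {E, G}, which is not all of the schema, so we must add further attributes.
{D, E, G}⁺: DE→BF adds B, F; F→ABD adds A → {A, B, D, E, F, G}.
{E, F, G}⁺: F→ABD adds A, B, D → {A, B, D, E, F, G}.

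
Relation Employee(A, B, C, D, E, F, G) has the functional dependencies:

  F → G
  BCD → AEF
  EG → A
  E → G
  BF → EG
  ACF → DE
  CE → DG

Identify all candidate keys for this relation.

BCD, BCE, BCF

Attributes B, C never appear on any right-hand side, so every candidate key must contain {B, C}.
{B, C}⁺ = {B, C}, which is not all of the schema, so we must add further attributes.
{B, C, D}⁺: BCD→AEF adds A, E, F; E→G adds G → {A, B, C, D, E, F, G}. Minimal: {C, D}⁺ = {C, D}; {B, D}⁺ = {B, D}; {B, C}⁺ = {B, C} — none reach the full schema.
{B, C, E}⁺: E→G adds G; CE→DG adds D; BCD→AEF adds A, F → {A, B, C, D, E, F, G}. Minimal: {C, E}⁺ = {A, C, D, E, G}; {B, E}⁺ = {A, B, E, G}; {B, C}⁺ = {B, C} — none reach the full schema.
{B, C, F}⁺: F→G adds G; BF→EG adds E; CE→DG adds D; BCD→AEF adds A → {A, B, C, D, E, F, G}. Minimal: {C, F}⁺ = {C, F, G}; {B, F}⁺ = {A, B, E, F, G}; {B, C}⁺ = {B, C} — none reach the full schema.
Any other superkey contains one of these as a subset, so there are no further candidate keys.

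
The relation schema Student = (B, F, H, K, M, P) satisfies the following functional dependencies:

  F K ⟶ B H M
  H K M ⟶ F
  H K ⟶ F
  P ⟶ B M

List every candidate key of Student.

Attributes K, P never appear on any right-hand side, so every candidate key must contain {K, P}.
{K, P}⁺ = {B, K, M, P}, which is not all of the schema, so we must add further attributes.
{F, K, P}⁺: FK→BHM adds B, H, M → {B, F, H, K, M, P}. Minimal: {K, P}⁺ = {B, K, M, P}; {F, P}⁺ = {B, F, M, P}; {F, K}⁺ = {B, F, H, K, M} — none reach the full schema.
{H, K, P}⁺: HK→F adds F; P→BM adds B, M → {B, F, H, K, M, P}. Minimal: {K, P}⁺ = {B, K, M, P}; {H, P}⁺ = {B, H, M, P}; {H, K}⁺ = {B, F, H, K, M} — none reach the full schema.
Any other superkey contains one of these as a subset, so there are no further candidate keys.

FKP, HKP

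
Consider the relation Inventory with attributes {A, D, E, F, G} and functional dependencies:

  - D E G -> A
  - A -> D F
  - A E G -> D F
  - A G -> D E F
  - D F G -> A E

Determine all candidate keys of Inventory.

Attribute G never appears on the right-hand side of any dependency, so G must belong to every candidate key.
{G}⁺ = {G}, which is not all of the schema, so we must add further attributes.
{A, G}⁺: A→DF adds D, F; AG→DEF adds E → {A, D, E, F, G}. Minimal: {G}⁺ = {G}; {A}⁺ = {A, D, F} — none reach the full schema.
{D, E, G}⁺: DEG→A adds A; A→DF adds F → {A, D, E, F, G}. Minimal: {E, G}⁺ = {E, G}; {D, G}⁺ = {D, G}; {D, E}⁺ = {D, E} — none reach the full schema.
{D, F, G}⁺: DFG→AE adds A, E → {A, D, E, F, G}. Minimal: {F, G}⁺ = {F, G}; {D, G}⁺ = {D, G}; {D, F}⁺ = {D, F} — none reach the full schema.

{A, G}, {D, E, G}, {D, F, G}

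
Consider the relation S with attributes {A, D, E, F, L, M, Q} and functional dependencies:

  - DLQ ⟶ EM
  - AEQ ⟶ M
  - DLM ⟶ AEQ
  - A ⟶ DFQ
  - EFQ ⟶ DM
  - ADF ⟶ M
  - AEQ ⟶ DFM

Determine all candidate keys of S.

Attribute L never appears on the right-hand side of any dependency, so L must belong to every candidate key.
{L}⁺ = {L}, which is not all of the schema, so we must add further attributes.
{A, L}⁺: A→DFQ adds D, F, Q; ADF→M adds M; DLQ→EM adds E → {A, D, E, F, L, M, Q}. Minimal: {L}⁺ = {L}; {A}⁺ = {A, D, F, M, Q} — none reach the full schema.
{D, L, M}⁺: DLM→AEQ adds A, E, Q; A→DFQ adds F → {A, D, E, F, L, M, Q}. Minimal: {L, M}⁺ = {L, M}; {D, M}⁺ = {D, M}; {D, L}⁺ = {D, L} — none reach the full schema.
{D, L, Q}⁺: DLQ→EM adds E, M; DLM→AEQ adds A; A→DFQ adds F → {A, D, E, F, L, M, Q}. Minimal: {L, Q}⁺ = {L, Q}; {D, Q}⁺ = {D, Q}; {D, L}⁺ = {D, L} — none reach the full schema.
{E, F, L, Q}⁺: EFQ→DM adds D, M; DLM→AEQ adds A → {A, D, E, F, L, M, Q}. Minimal: {F, L, Q}⁺ = {F, L, Q}; {E, L, Q}⁺ = {E, L, Q}; {E, F, Q}⁺ = {D, E, F, M, Q}; … — none reach the full schema.

{A, L}, {D, L, M}, {D, L, Q}, {E, F, L, Q}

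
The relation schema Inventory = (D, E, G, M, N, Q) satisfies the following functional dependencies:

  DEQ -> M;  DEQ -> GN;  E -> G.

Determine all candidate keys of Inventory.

Attributes D, E, Q never appear on any right-hand side, so every candidate key must contain {D, E, Q}.
{D, E, Q}⁺ = {D, E, G, M, N, Q}, which is all of the schema, so {D, E, Q} is the only candidate key.

(D, E, Q)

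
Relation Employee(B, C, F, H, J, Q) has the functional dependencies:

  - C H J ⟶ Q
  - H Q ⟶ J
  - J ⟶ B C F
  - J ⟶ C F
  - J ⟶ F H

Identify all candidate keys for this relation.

{J}⁺: J→BCF adds B, C, F; J→FH adds H; CHJ→Q adds Q → {B, C, F, H, J, Q}.
{H, Q}⁺: HQ→J adds J; J→BCF adds B, C, F → {B, C, F, H, J, Q}. Minimal: {Q}⁺ = {Q}; {H}⁺ = {H} — none reach the full schema.

(J), (H, Q)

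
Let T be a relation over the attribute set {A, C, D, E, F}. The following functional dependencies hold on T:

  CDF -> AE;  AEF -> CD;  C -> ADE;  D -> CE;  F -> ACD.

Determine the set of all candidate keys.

F

Attribute F never appears on the right-hand side of any dependency, so F must belong to every candidate key.
{F}⁺ = {A, C, D, E, F}, which is all of the schema, so {F} is the only candidate key.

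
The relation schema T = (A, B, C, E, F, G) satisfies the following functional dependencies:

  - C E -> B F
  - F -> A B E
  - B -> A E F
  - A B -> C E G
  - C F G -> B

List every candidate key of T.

{B}, {F}, {C, E}

{B}⁺: B→AEF adds A, E, F; AB→CEG adds C, G → {A, B, C, E, F, G}.
{F}⁺: F→ABE adds A, B, E; AB→CEG adds C, G → {A, B, C, E, F, G}.
{C, E}⁺: CE→BF adds B, F; F→ABE adds A; AB→CEG adds G → {A, B, C, E, F, G}. Minimal: {E}⁺ = {E}; {C}⁺ = {C} — none reach the full schema.
Any other superkey contains one of these as a subset, so there are no further candidate keys.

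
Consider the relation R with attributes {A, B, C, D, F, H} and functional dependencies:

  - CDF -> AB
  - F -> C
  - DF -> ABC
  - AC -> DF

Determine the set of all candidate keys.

Attribute H never appears on the right-hand side of any dependency, so H must belong to every candidate key.
{H}⁺ = {H}, which is not all of the schema, so we must add further attributes.
{A, C, H}⁺: AC→DF adds D, F; CDF→AB adds B → {A, B, C, D, F, H}. Minimal: {C, H}⁺ = {C, H}; {A, H}⁺ = {A, H}; {A, C}⁺ = {A, B, C, D, F} — none reach the full schema.
{A, F, H}⁺: F→C adds C; AC→DF adds D; CDF→AB adds B → {A, B, C, D, F, H}. Minimal: {F, H}⁺ = {C, F, H}; {A, H}⁺ = {A, H}; {A, F}⁺ = {A, B, C, D, F} — none reach the full schema.
{D, F, H}⁺: F→C adds C; DF→ABC adds A, B → {A, B, C, D, F, H}. Minimal: {F, H}⁺ = {C, F, H}; {D, H}⁺ = {D, H}; {D, F}⁺ = {A, B, C, D, F} — none reach the full schema.

ACH; AFH; DFH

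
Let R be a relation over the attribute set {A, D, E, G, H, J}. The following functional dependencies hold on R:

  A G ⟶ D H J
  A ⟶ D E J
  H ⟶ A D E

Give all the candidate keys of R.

(A, G), (G, H)

Attribute G never appears on the right-hand side of any dependency, so G must belong to every candidate key.
{G}⁺ = {G}, which is not all of the schema, so we must add further attributes.
{A, G}⁺: AG→DHJ adds D, H, J; A→DEJ adds E → {A, D, E, G, H, J}. Minimal: {G}⁺ = {G}; {A}⁺ = {A, D, E, J} — none reach the full schema.
{G, H}⁺: H→ADE adds A, D, E; AG→DHJ adds J → {A, D, E, G, H, J}. Minimal: {H}⁺ = {A, D, E, H, J}; {G}⁺ = {G} — none reach the full schema.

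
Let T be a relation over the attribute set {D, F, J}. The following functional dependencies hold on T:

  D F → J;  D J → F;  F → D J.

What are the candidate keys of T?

(F); (D, J)

{F}⁺: F→DJ adds D, J → {D, F, J}.
{D, J}⁺: DJ→F adds F → {D, F, J}.
Any other superkey contains one of these as a subset, so there are no further candidate keys.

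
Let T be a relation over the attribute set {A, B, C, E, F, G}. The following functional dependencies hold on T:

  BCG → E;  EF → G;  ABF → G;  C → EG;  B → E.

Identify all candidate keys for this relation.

(A, B, C, F)

Attributes A, B, C, F never appear on any right-hand side, so every candidate key must contain {A, B, C, F}.
{A, B, C, F}⁺ = {A, B, C, E, F, G}, which is all of the schema, so {A, B, C, F} is the only candidate key.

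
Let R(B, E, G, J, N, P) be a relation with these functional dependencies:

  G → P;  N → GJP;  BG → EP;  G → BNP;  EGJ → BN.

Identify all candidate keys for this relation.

{G}; {N}

{G}⁺: G→P adds P; G→BNP adds B, N; N→GJP adds J; BG→EP adds E → {B, E, G, J, N, P}.
{N}⁺: N→GJP adds G, J, P; G→BNP adds B; BG→EP adds E → {B, E, G, J, N, P}.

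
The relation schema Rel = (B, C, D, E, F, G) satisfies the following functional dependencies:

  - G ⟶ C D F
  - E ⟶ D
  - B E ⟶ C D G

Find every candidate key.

Attributes B, E never appear on any right-hand side, so every candidate key must contain {B, E}.
{B, E}⁺ = {B, C, D, E, F, G}, which is all of the schema, so {B, E} is the only candidate key.

(B, E)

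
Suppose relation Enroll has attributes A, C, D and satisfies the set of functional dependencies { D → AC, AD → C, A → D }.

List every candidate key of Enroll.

{A}; {D}

{A}⁺: A→D adds D; D→AC adds C → {A, C, D}.
{D}⁺: D→AC adds A, C → {A, C, D}.
Any other superkey contains one of these as a subset, so there are no further candidate keys.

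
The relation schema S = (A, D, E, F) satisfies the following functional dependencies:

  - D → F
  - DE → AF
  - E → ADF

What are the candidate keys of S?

Attribute E never appears on the right-hand side of any dependency, so E must belong to every candidate key.
{E}⁺ = {A, D, E, F}, which is all of the schema, so {E} is the only candidate key.

E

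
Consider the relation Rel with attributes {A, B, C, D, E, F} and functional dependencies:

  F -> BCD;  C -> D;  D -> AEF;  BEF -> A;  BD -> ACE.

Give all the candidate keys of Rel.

{C}⁺: C→D adds D; D→AEF adds A, E, F; F→BCD adds B → {A, B, C, D, E, F}.
{D}⁺: D→AEF adds A, E, F; F→BCD adds B, C → {A, B, C, D, E, F}.
{F}⁺: F→BCD adds B, C, D; D→AEF adds A, E → {A, B, C, D, E, F}.
Any other superkey contains one of these as a subset, so there are no further candidate keys.

{C}, {D}, {F}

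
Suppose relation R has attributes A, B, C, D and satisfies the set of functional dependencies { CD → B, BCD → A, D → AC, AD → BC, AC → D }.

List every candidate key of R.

{D}⁺: D→AC adds A, C; AD→BC adds B → {A, B, C, D}.
{A, C}⁺: AC→D adds D; CD→B adds B → {A, B, C, D}.

{D}; {A, C}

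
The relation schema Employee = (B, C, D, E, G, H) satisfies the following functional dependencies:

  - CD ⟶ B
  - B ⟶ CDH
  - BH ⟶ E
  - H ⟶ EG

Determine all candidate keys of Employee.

{B}⁺: B→CDH adds C, D, H; BH→E adds E; H→EG adds G → {B, C, D, E, G, H}.
{C, D}⁺: CD→B adds B; B→CDH adds H; BH→E adds E; H→EG adds G → {B, C, D, E, G, H}. Minimal: {D}⁺ = {D}; {C}⁺ = {C} — none reach the full schema.

{B}, {C, D}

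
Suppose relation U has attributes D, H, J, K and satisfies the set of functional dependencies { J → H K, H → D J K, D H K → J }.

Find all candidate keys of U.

{H}⁺: H→DJK adds D, J, K → {D, H, J, K}.
{J}⁺: J→HK adds H, K; H→DJK adds D → {D, H, J, K}.
Any other superkey contains one of these as a subset, so there are no further candidate keys.

H, J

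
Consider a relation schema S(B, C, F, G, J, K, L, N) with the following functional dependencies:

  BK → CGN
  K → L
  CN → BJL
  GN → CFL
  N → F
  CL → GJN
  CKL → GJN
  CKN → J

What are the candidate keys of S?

{B, K}; {C, K}; {G, K, N}

Attribute K never appears on the right-hand side of any dependency, so K must belong to every candidate key.
{K}⁺ = {K, L}, which is not all of the schema, so we must add further attributes.
{B, K}⁺: BK→CGN adds C, G, N; K→L adds L; CN→BJL adds J; GN→CFL adds F → {B, C, F, G, J, K, L, N}. Minimal: {K}⁺ = {K, L}; {B}⁺ = {B} — none reach the full schema.
{C, K}⁺: K→L adds L; CL→GJN adds G, J, N; CN→BJL adds B; GN→CFL adds F → {B, C, F, G, J, K, L, N}. Minimal: {K}⁺ = {K, L}; {C}⁺ = {C} — none reach the full schema.
{G, K, N}⁺: K→L adds L; GN→CFL adds C, F; CL→GJN adds J; CN→BJL adds B → {B, C, F, G, J, K, L, N}. Minimal: {K, N}⁺ = {F, K, L, N}; {G, N}⁺ = {B, C, F, G, J, L, N}; {G, K}⁺ = {G, K, L} — none reach the full schema.
Any other superkey contains one of these as a subset, so there are no further candidate keys.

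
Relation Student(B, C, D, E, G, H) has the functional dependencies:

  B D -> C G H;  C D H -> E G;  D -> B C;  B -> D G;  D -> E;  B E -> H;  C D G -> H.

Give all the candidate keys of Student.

{B}⁺: B→DG adds D, G; D→E adds E; BE→H adds H; BD→CGH adds C → {B, C, D, E, G, H}.
{D}⁺: D→BC adds B, C; B→DG adds G; D→E adds E; BE→H adds H → {B, C, D, E, G, H}.

(B), (D)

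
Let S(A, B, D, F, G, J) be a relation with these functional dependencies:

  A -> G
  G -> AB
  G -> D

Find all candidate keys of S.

{A, F, J}; {F, G, J}

Attributes F, J never appear on any right-hand side, so every candidate key must contain {F, J}.
{F, J}⁺ = {F, J}, which is not all of the schema, so we must add further attributes.
{A, F, J}⁺: A→G adds G; G→AB adds B; G→D adds D → {A, B, D, F, G, J}. Minimal: {F, J}⁺ = {F, J}; {A, J}⁺ = {A, B, D, G, J}; {A, F}⁺ = {A, B, D, F, G} — none reach the full schema.
{F, G, J}⁺: G→AB adds A, B; G→D adds D → {A, B, D, F, G, J}. Minimal: {G, J}⁺ = {A, B, D, G, J}; {F, J}⁺ = {F, J}; {F, G}⁺ = {A, B, D, F, G} — none reach the full schema.
Any other superkey contains one of these as a subset, so there are no further candidate keys.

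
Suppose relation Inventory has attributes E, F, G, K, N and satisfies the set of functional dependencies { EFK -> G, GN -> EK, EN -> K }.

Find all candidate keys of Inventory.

Attributes F, N never appear on any right-hand side, so every candidate key must contain {F, N}.
{F, N}⁺ = {F, N}, which is not all of the schema, so we must add further attributes.
{E, F, N}⁺: EN→K adds K; EFK→G adds G → {E, F, G, K, N}. Minimal: {F, N}⁺ = {F, N}; {E, N}⁺ = {E, K, N}; {E, F}⁺ = {E, F} — none reach the full schema.
{F, G, N}⁺: GN→EK adds E, K → {E, F, G, K, N}. Minimal: {G, N}⁺ = {E, G, K, N}; {F, N}⁺ = {F, N}; {F, G}⁺ = {F, G} — none reach the full schema.
Any other superkey contains one of these as a subset, so there are no further candidate keys.

EFN, FGN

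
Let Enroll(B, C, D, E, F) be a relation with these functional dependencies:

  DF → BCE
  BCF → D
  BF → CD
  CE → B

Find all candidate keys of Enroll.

Attribute F never appears on the right-hand side of any dependency, so F must belong to every candidate key.
{F}⁺ = {F}, which is not all of the schema, so we must add further attributes.
{B, F}⁺: BF→CD adds C, D; DF→BCE adds E → {B, C, D, E, F}. Minimal: {F}⁺ = {F}; {B}⁺ = {B} — none reach the full schema.
{D, F}⁺: DF→BCE adds B, C, E → {B, C, D, E, F}. Minimal: {F}⁺ = {F}; {D}⁺ = {D} — none reach the full schema.
{C, E, F}⁺: CE→B adds B; BCF→D adds D → {B, C, D, E, F}. Minimal: {E, F}⁺ = {E, F}; {C, F}⁺ = {C, F}; {C, E}⁺ = {B, C, E} — none reach the full schema.
Any other superkey contains one of these as a subset, so there are no further candidate keys.

{B, F}, {D, F}, {C, E, F}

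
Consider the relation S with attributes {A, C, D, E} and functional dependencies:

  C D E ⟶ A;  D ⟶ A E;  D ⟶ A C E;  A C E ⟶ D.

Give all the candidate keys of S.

{D}; {A, C, E}

{D}⁺: D→AE adds A, E; D→ACE adds C → {A, C, D, E}.
{A, C, E}⁺: ACE→D adds D → {A, C, D, E}. Minimal: {C, E}⁺ = {C, E}; {A, E}⁺ = {A, E}; {A, C}⁺ = {A, C} — none reach the full schema.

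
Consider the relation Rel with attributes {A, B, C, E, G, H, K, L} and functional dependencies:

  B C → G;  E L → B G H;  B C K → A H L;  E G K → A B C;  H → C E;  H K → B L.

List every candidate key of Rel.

{H, K}, {B, C, K}, {E, G, K}, {E, K, L}

Attribute K never appears on the right-hand side of any dependency, so K must belong to every candidate key.
{K}⁺ = {K}, which is not all of the schema, so we must add further attributes.
{H, K}⁺: H→CE adds C, E; HK→BL adds B, L; BC→G adds G; BCK→AHL adds A → {A, B, C, E, G, H, K, L}. Minimal: {K}⁺ = {K}; {H}⁺ = {C, E, H} — none reach the full schema.
{B, C, K}⁺: BC→G adds G; BCK→AHL adds A, H, L; H→CE adds E → {A, B, C, E, G, H, K, L}. Minimal: {C, K}⁺ = {C, K}; {B, K}⁺ = {B, K}; {B, C}⁺ = {B, C, G} — none reach the full schema.
{E, G, K}⁺: EGK→ABC adds A, B, C; BCK→AHL adds H, L → {A, B, C, E, G, H, K, L}. Minimal: {G, K}⁺ = {G, K}; {E, K}⁺ = {E, K}; {E, G}⁺ = {E, G} — none reach the full schema.
{E, K, L}⁺: EL→BGH adds B, G, H; EGK→ABC adds A, C → {A, B, C, E, G, H, K, L}. Minimal: {K, L}⁺ = {K, L}; {E, L}⁺ = {B, C, E, G, H, L}; {E, K}⁺ = {E, K} — none reach the full schema.
Any other superkey contains one of these as a subset, so there are no further candidate keys.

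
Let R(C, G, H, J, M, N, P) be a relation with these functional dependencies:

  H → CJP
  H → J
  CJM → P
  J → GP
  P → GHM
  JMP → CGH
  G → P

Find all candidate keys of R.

{G, N}, {H, N}, {J, N}, {N, P}

{G, N}⁺: G→P adds P; P→GHM adds H, M; H→CJP adds C, J → {C, G, H, J, M, N, P}. Minimal: {N}⁺ = {N}; {G}⁺ = {C, G, H, J, M, P} — none reach the full schema.
{H, N}⁺: H→CJP adds C, J, P; J→GP adds G; P→GHM adds M → {C, G, H, J, M, N, P}. Minimal: {N}⁺ = {N}; {H}⁺ = {C, G, H, J, M, P} — none reach the full schema.
{J, N}⁺: J→GP adds G, P; P→GHM adds H, M; JMP→CGH adds C → {C, G, H, J, M, N, P}. Minimal: {N}⁺ = {N}; {J}⁺ = {C, G, H, J, M, P} — none reach the full schema.
{N, P}⁺: P→GHM adds G, H, M; H→CJP adds C, J → {C, G, H, J, M, N, P}. Minimal: {P}⁺ = {C, G, H, J, M, P}; {N}⁺ = {N} — none reach the full schema.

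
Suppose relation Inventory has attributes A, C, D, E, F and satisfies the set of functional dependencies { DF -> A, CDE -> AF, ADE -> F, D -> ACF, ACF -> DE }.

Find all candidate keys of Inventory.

D; ACF

{D}⁺: D→ACF adds A, C, F; ACF→DE adds E → {A, C, D, E, F}.
{A, C, F}⁺: ACF→DE adds D, E → {A, C, D, E, F}. Minimal: {C, F}⁺ = {C, F}; {A, F}⁺ = {A, F}; {A, C}⁺ = {A, C} — none reach the full schema.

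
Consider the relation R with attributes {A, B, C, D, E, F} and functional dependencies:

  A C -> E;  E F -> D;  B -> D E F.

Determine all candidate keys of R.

{A, B, C}

{A, B, C}⁺: AC→E adds E; B→DEF adds D, F → {A, B, C, D, E, F}. Minimal: {B, C}⁺ = {B, C, D, E, F}; {A, C}⁺ = {A, C, E}; {A, B}⁺ = {A, B, D, E, F} — none reach the full schema.
No other minimal superkey exists.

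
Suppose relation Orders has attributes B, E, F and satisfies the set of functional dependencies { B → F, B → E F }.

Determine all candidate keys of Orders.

{B}

Attribute B never appears on the right-hand side of any dependency, so B must belong to every candidate key.
{B}⁺ = {B, E, F}, which is all of the schema, so {B} is the only candidate key.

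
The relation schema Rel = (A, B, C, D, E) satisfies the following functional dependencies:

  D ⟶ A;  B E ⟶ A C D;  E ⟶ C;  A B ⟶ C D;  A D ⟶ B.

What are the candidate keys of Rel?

Attribute E never appears on the right-hand side of any dependency, so E must belong to every candidate key.
{E}⁺ = {C, E}, which is not all of the schema, so we must add further attributes.
{B, E}⁺: BE→ACD adds A, C, D → {A, B, C, D, E}. Minimal: {E}⁺ = {C, E}; {B}⁺ = {B} — none reach the full schema.
{D, E}⁺: D→A adds A; E→C adds C; AD→B adds B → {A, B, C, D, E}. Minimal: {E}⁺ = {C, E}; {D}⁺ = {A, B, C, D} — none reach the full schema.
Any other superkey contains one of these as a subset, so there are no further candidate keys.

(B, E); (D, E)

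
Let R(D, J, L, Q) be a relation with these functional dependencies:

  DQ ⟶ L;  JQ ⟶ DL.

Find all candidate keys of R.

{J, Q}

Attributes J, Q never appear on any right-hand side, so every candidate key must contain {J, Q}.
{J, Q}⁺ = {D, J, L, Q}, which is all of the schema, so {J, Q} is the only candidate key.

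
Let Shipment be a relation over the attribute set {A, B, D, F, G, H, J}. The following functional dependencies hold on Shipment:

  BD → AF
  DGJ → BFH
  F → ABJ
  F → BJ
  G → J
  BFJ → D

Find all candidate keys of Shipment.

Attribute G never appears on the right-hand side of any dependency, so G must belong to every candidate key.
{G}⁺ = {G, J}, which is not all of the schema, so we must add further attributes.
{D, G}⁺: G→J adds J; DGJ→BFH adds B, F, H; F→ABJ adds A → {A, B, D, F, G, H, J}.
{F, G}⁺: F→ABJ adds A, B, J; BFJ→D adds D; DGJ→BFH adds H → {A, B, D, F, G, H, J}.
Any other superkey contains one of these as a subset, so there are no further candidate keys.

DG; FG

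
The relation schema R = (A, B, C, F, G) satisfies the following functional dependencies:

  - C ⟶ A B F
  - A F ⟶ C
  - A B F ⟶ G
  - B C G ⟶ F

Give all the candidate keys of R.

C; AF

{C}⁺: C→ABF adds A, B, F; ABF→G adds G → {A, B, C, F, G}.
{A, F}⁺: AF→C adds C; C→ABF adds B; ABF→G adds G → {A, B, C, F, G}. Minimal: {F}⁺ = {F}; {A}⁺ = {A} — none reach the full schema.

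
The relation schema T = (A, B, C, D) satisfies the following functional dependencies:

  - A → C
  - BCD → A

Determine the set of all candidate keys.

{A, B, D}; {B, C, D}

Attributes B, D never appear on any right-hand side, so every candidate key must contain {B, D}.
{B, D}⁺ = {B, D}, which is not all of the schema, so we must add further attributes.
{A, B, D}⁺: A→C adds C → {A, B, C, D}. Minimal: {B, D}⁺ = {B, D}; {A, D}⁺ = {A, C, D}; {A, B}⁺ = {A, B, C} — none reach the full schema.
{B, C, D}⁺: BCD→A adds A → {A, B, C, D}. Minimal: {C, D}⁺ = {C, D}; {B, D}⁺ = {B, D}; {B, C}⁺ = {B, C} — none reach the full schema.
Any other superkey contains one of these as a subset, so there are no further candidate keys.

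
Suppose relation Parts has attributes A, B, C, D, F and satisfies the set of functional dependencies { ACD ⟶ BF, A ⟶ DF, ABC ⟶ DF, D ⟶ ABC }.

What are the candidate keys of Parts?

{A}⁺: A→DF adds D, F; D→ABC adds B, C → {A, B, C, D, F}.
{D}⁺: D→ABC adds A, B, C; ACD→BF adds F → {A, B, C, D, F}.
Any other superkey contains one of these as a subset, so there are no further candidate keys.

{A}; {D}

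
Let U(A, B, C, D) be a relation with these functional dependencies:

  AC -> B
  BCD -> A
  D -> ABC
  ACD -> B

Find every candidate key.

{D}⁺: D→ABC adds A, B, C → {A, B, C, D}.
No other minimal superkey exists.

D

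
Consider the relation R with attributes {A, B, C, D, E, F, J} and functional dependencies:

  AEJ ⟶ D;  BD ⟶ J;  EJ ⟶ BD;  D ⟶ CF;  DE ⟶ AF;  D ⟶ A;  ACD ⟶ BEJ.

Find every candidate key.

{D}; {E, J}

{D}⁺: D→CF adds C, F; D→A adds A; ACD→BEJ adds B, E, J → {A, B, C, D, E, F, J}.
{E, J}⁺: EJ→BD adds B, D; D→CF adds C, F; DE→AF adds A → {A, B, C, D, E, F, J}. Minimal: {J}⁺ = {J}; {E}⁺ = {E} — none reach the full schema.
Any other superkey contains one of these as a subset, so there are no further candidate keys.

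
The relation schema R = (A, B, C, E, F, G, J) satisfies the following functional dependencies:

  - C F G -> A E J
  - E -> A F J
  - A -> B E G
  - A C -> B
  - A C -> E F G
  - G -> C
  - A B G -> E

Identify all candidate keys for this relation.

{A}⁺: A→BEG adds B, E, G; G→C adds C; E→AFJ adds F, J → {A, B, C, E, F, G, J}.
{E}⁺: E→AFJ adds A, F, J; A→BEG adds B, G; G→C adds C → {A, B, C, E, F, G, J}.
{F, G}⁺: G→C adds C; CFG→AEJ adds A, E, J; A→BEG adds B → {A, B, C, E, F, G, J}. Minimal: {G}⁺ = {C, G}; {F}⁺ = {F} — none reach the full schema.
Any other superkey contains one of these as a subset, so there are no further candidate keys.

(A); (E); (F, G)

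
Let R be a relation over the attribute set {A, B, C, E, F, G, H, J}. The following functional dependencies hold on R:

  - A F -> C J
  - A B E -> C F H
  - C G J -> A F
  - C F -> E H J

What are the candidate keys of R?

(A, B, E, G), (A, B, F, G), (B, C, F, G), (B, C, G, J)

{A, B, E, G}⁺: ABE→CFH adds C, F, H; CF→EHJ adds J → {A, B, C, E, F, G, H, J}.
{A, B, F, G}⁺: AF→CJ adds C, J; CF→EHJ adds E, H → {A, B, C, E, F, G, H, J}.
{B, C, F, G}⁺: CF→EHJ adds E, H, J; CGJ→AF adds A → {A, B, C, E, F, G, H, J}.
{B, C, G, J}⁺: CGJ→AF adds A, F; CF→EHJ adds E, H → {A, B, C, E, F, G, H, J}.
Any other superkey contains one of these as a subset, so there are no further candidate keys.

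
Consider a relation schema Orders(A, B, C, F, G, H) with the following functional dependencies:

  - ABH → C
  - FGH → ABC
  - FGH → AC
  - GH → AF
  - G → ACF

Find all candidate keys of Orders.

Attributes G, H never appear on any right-hand side, so every candidate key must contain {G, H}.
{G, H}⁺ = {A, B, C, F, G, H}, which is all of the schema, so {G, H} is the only candidate key.

{G, H}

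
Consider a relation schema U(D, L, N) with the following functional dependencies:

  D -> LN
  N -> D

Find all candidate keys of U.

{D}⁺: D→LN adds L, N → {D, L, N}.
{N}⁺: N→D adds D; D→LN adds L → {D, L, N}.
Any other superkey contains one of these as a subset, so there are no further candidate keys.

D, N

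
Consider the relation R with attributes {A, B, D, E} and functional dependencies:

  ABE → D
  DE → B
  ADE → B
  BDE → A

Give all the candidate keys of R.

Attribute E never appears on the right-hand side of any dependency, so E must belong to every candidate key.
{E}⁺ = {E}, which is not all of the schema, so we must add further attributes.
{D, E}⁺: DE→B adds B; BDE→A adds A → {A, B, D, E}. Minimal: {E}⁺ = {E}; {D}⁺ = {D} — none reach the full schema.
{A, B, E}⁺: ABE→D adds D → {A, B, D, E}. Minimal: {B, E}⁺ = {B, E}; {A, E}⁺ = {A, E}; {A, B}⁺ = {A, B} — none reach the full schema.
Any other superkey contains one of these as a subset, so there are no further candidate keys.

{D, E}, {A, B, E}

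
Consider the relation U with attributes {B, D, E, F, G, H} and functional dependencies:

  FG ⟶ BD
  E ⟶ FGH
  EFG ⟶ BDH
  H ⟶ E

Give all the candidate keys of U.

{E}⁺: E→FGH adds F, G, H; EFG→BDH adds B, D → {B, D, E, F, G, H}.
{H}⁺: H→E adds E; E→FGH adds F, G; EFG→BDH adds B, D → {B, D, E, F, G, H}.

(E), (H)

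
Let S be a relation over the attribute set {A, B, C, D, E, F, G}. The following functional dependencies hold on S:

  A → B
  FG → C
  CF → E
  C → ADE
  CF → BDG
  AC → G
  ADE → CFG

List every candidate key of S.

{C}⁺: C→ADE adds A, D, E; AC→G adds G; ADE→CFG adds F; A→B adds B → {A, B, C, D, E, F, G}.
{F, G}⁺: FG→C adds C; CF→E adds E; C→ADE adds A, D; CF→BDG adds B → {A, B, C, D, E, F, G}. Minimal: {G}⁺ = {G}; {F}⁺ = {F} — none reach the full schema.
{A, D, E}⁺: A→B adds B; ADE→CFG adds C, F, G → {A, B, C, D, E, F, G}. Minimal: {D, E}⁺ = {D, E}; {A, E}⁺ = {A, B, E}; {A, D}⁺ = {A, B, D} — none reach the full schema.
Any other superkey contains one of these as a subset, so there are no further candidate keys.

C; FG; ADE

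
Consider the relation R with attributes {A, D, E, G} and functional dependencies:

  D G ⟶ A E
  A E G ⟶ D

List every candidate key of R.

{D, G}, {A, E, G}

Attribute G never appears on the right-hand side of any dependency, so G must belong to every candidate key.
{G}⁺ = {G}, which is not all of the schema, so we must add further attributes.
{D, G}⁺: DG→AE adds A, E → {A, D, E, G}. Minimal: {G}⁺ = {G}; {D}⁺ = {D} — none reach the full schema.
{A, E, G}⁺: AEG→D adds D → {A, D, E, G}. Minimal: {E, G}⁺ = {E, G}; {A, G}⁺ = {A, G}; {A, E}⁺ = {A, E} — none reach the full schema.
Any other superkey contains one of these as a subset, so there are no further candidate keys.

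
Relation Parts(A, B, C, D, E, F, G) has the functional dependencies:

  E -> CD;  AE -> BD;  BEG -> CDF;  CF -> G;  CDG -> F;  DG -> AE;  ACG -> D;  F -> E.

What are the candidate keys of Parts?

(F); (D, G); (E, G); (A, C, G)

{F}⁺: F→E adds E; E→CD adds C, D; CF→G adds G; DG→AE adds A; AE→BD adds B → {A, B, C, D, E, F, G}.
{D, G}⁺: DG→AE adds A, E; E→CD adds C; AE→BD adds B; BEG→CDF adds F → {A, B, C, D, E, F, G}.
{E, G}⁺: E→CD adds C, D; CDG→F adds F; DG→AE adds A; AE→BD adds B → {A, B, C, D, E, F, G}.
{A, C, G}⁺: ACG→D adds D; CDG→F adds F; DG→AE adds E; AE→BD adds B → {A, B, C, D, E, F, G}.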